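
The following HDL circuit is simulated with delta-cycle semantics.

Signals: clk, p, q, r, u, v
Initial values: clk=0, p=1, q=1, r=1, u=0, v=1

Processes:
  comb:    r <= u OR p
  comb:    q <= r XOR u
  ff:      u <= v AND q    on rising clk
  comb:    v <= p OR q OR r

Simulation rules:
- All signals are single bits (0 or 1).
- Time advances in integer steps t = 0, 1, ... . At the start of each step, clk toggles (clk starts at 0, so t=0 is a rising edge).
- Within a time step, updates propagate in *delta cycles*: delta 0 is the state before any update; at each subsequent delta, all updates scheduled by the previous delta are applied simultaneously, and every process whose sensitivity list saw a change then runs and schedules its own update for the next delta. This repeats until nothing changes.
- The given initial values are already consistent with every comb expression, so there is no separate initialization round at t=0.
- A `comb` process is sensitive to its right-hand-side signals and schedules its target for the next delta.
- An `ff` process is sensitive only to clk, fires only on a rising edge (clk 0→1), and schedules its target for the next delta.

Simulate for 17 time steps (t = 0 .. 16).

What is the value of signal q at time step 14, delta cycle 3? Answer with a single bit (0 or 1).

[bits: u,r,p,clk,v,q]
t=0: Δ0=011011 Δ1=011111 Δ2=111111 Δ3=111110 | 3Δ
t=1: Δ0=111110 Δ1=111010 | 1Δ
t=2: Δ0=111010 Δ1=111110 Δ2=011110 Δ3=011111 | 3Δ
t=3: Δ0=011111 Δ1=011011 | 1Δ
t=4: Δ0=011011 Δ1=011111 Δ2=111111 Δ3=111110 | 3Δ
t=5: Δ0=111110 Δ1=111010 | 1Δ
t=6: Δ0=111010 Δ1=111110 Δ2=011110 Δ3=011111 | 3Δ
t=7: Δ0=011111 Δ1=011011 | 1Δ
t=8: Δ0=011011 Δ1=011111 Δ2=111111 Δ3=111110 | 3Δ
t=9: Δ0=111110 Δ1=111010 | 1Δ
t=10: Δ0=111010 Δ1=111110 Δ2=011110 Δ3=011111 | 3Δ
t=11: Δ0=011111 Δ1=011011 | 1Δ
t=12: Δ0=011011 Δ1=011111 Δ2=111111 Δ3=111110 | 3Δ
t=13: Δ0=111110 Δ1=111010 | 1Δ
t=14: Δ0=111010 Δ1=111110 Δ2=011110 Δ3=011111 | 3Δ
t=15: Δ0=011111 Δ1=011011 | 1Δ
t=16: Δ0=011011 Δ1=011111 Δ2=111111 Δ3=111110 | 3Δ

1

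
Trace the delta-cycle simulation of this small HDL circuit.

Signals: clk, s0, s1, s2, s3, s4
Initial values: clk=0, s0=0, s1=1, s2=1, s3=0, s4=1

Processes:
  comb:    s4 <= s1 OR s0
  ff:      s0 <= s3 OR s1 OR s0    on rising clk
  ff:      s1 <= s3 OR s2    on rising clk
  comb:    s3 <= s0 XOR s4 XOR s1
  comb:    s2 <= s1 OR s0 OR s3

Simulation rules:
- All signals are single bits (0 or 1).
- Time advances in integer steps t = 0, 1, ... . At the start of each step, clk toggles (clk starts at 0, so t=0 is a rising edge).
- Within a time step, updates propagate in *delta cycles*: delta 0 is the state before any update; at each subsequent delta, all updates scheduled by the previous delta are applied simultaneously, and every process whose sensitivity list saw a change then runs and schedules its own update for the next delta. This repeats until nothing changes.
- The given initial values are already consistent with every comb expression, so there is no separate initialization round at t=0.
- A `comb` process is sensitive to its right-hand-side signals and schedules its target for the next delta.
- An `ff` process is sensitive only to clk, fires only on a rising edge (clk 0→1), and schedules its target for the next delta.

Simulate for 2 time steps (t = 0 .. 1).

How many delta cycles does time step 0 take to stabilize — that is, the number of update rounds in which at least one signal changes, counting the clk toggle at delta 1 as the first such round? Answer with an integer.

[bits: clk,s1,s4,s3,s0,s2]
t=0: Δ0=011001 Δ1=111001 Δ2=111011 Δ3=111111 | 3Δ
t=1: Δ0=111111 Δ1=011111 | 1Δ

3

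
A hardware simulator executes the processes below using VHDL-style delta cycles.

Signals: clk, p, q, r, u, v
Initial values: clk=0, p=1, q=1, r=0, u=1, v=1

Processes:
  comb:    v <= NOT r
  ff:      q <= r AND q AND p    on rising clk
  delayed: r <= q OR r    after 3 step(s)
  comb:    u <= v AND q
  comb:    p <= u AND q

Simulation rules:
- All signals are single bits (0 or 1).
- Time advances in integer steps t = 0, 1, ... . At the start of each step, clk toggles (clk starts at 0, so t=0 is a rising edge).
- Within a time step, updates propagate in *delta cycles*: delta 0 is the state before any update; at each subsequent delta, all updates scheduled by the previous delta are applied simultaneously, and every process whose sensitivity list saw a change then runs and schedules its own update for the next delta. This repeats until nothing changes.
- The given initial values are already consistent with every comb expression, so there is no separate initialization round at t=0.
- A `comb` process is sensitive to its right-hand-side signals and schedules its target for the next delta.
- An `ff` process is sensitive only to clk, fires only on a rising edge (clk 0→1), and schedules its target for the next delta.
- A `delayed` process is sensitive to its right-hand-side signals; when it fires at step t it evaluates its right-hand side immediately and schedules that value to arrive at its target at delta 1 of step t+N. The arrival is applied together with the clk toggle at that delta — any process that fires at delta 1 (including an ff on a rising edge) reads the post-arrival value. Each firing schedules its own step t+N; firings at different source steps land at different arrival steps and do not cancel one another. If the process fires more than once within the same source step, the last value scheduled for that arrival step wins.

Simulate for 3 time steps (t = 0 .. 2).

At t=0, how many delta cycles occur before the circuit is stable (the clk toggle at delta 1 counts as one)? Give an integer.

t0.Δ0 u=1 r=0 q=1 clk=0 p=1 v=1
t0.Δ1 u=1 r=0 q=1 clk=1 p=1 v=1
t0.Δ2 u=1 r=0 q=0 clk=1 p=1 v=1
t0.Δ3 u=0 r=0 q=0 clk=1 p=0 v=1
t1.Δ0 u=0 r=0 q=0 clk=1 p=0 v=1
t1.Δ1 u=0 r=0 q=0 clk=0 p=0 v=1
t2.Δ0 u=0 r=0 q=0 clk=0 p=0 v=1
t2.Δ1 u=0 r=0 q=0 clk=1 p=0 v=1

3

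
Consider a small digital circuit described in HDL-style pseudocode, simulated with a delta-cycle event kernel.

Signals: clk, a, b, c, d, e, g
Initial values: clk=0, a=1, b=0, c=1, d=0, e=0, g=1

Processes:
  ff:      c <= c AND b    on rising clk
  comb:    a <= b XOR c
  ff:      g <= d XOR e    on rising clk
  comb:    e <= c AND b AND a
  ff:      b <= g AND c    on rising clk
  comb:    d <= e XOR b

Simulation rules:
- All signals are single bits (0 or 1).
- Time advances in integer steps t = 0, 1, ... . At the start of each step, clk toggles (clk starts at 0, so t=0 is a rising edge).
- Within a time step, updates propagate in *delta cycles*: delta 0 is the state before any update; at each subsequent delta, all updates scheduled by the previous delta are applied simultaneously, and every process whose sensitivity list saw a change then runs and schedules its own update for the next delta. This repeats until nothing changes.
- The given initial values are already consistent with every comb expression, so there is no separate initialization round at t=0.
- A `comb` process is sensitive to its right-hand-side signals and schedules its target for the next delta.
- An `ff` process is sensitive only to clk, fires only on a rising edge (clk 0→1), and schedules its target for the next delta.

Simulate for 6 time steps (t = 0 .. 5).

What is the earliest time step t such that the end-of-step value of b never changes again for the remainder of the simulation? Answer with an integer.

t0.Δ0 g=1 e=0 b=0 a=1 d=0 c=1 clk=0
t0.Δ1 g=1 e=0 b=0 a=1 d=0 c=1 clk=1
t0.Δ2 g=0 e=0 b=1 a=1 d=0 c=0 clk=1
t0.Δ3 g=0 e=0 b=1 a=1 d=1 c=0 clk=1
t1.Δ0 g=0 e=0 b=1 a=1 d=1 c=0 clk=1
t1.Δ1 g=0 e=0 b=1 a=1 d=1 c=0 clk=0
t2.Δ0 g=0 e=0 b=1 a=1 d=1 c=0 clk=0
t2.Δ1 g=0 e=0 b=1 a=1 d=1 c=0 clk=1
t2.Δ2 g=1 e=0 b=0 a=1 d=1 c=0 clk=1
t2.Δ3 g=1 e=0 b=0 a=0 d=0 c=0 clk=1
t3.Δ0 g=1 e=0 b=0 a=0 d=0 c=0 clk=1
t3.Δ1 g=1 e=0 b=0 a=0 d=0 c=0 clk=0
t4.Δ0 g=1 e=0 b=0 a=0 d=0 c=0 clk=0
t4.Δ1 g=1 e=0 b=0 a=0 d=0 c=0 clk=1
t4.Δ2 g=0 e=0 b=0 a=0 d=0 c=0 clk=1
t5.Δ0 g=0 e=0 b=0 a=0 d=0 c=0 clk=1
t5.Δ1 g=0 e=0 b=0 a=0 d=0 c=0 clk=0

2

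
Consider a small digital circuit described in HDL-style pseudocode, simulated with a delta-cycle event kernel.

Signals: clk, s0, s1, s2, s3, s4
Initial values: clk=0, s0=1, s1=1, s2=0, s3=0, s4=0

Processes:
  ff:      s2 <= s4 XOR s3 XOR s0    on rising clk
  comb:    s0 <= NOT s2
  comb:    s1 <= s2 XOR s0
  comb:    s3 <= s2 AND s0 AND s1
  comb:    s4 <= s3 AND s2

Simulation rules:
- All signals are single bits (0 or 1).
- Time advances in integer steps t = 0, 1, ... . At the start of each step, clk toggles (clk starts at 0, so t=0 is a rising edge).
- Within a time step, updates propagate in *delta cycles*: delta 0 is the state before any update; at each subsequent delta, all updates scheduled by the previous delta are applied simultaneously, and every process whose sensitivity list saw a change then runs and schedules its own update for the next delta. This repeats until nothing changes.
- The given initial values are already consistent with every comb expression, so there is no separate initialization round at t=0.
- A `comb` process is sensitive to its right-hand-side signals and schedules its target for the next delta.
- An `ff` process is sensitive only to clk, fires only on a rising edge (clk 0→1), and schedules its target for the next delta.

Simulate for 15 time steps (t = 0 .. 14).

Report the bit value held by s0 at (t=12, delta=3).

t=0 Δ0: s2=0 s0=1 s3=0 clk=0 s1=1 s4=0
  Δ1: clk:0→1
  Δ2: s2:0→1
  Δ3: s0:1→0, s3:0→1, s1:1→0
  Δ4: s3:1→0, s1:0→1, s4:0→1
  Δ5: s4:1→0
  (5Δ to stable)
t=1 Δ0: s2=1 s0=0 s3=0 clk=1 s1=1 s4=0
  Δ1: clk:1→0
  (1Δ to stable)
t=2 Δ0: s2=1 s0=0 s3=0 clk=0 s1=1 s4=0
  Δ1: clk:0→1
  Δ2: s2:1→0
  Δ3: s0:0→1, s1:1→0
  Δ4: s1:0→1
  (4Δ to stable)
t=3 Δ0: s2=0 s0=1 s3=0 clk=1 s1=1 s4=0
  Δ1: clk:1→0
  (1Δ to stable)
t=4 Δ0: s2=0 s0=1 s3=0 clk=0 s1=1 s4=0
  Δ1: clk:0→1
  Δ2: s2:0→1
  Δ3: s0:1→0, s3:0→1, s1:1→0
  Δ4: s3:1→0, s1:0→1, s4:0→1
  Δ5: s4:1→0
  (5Δ to stable)
t=5 Δ0: s2=1 s0=0 s3=0 clk=1 s1=1 s4=0
  Δ1: clk:1→0
  (1Δ to stable)
t=6 Δ0: s2=1 s0=0 s3=0 clk=0 s1=1 s4=0
  Δ1: clk:0→1
  Δ2: s2:1→0
  Δ3: s0:0→1, s1:1→0
  Δ4: s1:0→1
  (4Δ to stable)
t=7 Δ0: s2=0 s0=1 s3=0 clk=1 s1=1 s4=0
  Δ1: clk:1→0
  (1Δ to stable)
t=8 Δ0: s2=0 s0=1 s3=0 clk=0 s1=1 s4=0
  Δ1: clk:0→1
  Δ2: s2:0→1
  Δ3: s0:1→0, s3:0→1, s1:1→0
  Δ4: s3:1→0, s1:0→1, s4:0→1
  Δ5: s4:1→0
  (5Δ to stable)
t=9 Δ0: s2=1 s0=0 s3=0 clk=1 s1=1 s4=0
  Δ1: clk:1→0
  (1Δ to stable)
t=10 Δ0: s2=1 s0=0 s3=0 clk=0 s1=1 s4=0
  Δ1: clk:0→1
  Δ2: s2:1→0
  Δ3: s0:0→1, s1:1→0
  Δ4: s1:0→1
  (4Δ to stable)
t=11 Δ0: s2=0 s0=1 s3=0 clk=1 s1=1 s4=0
  Δ1: clk:1→0
  (1Δ to stable)
t=12 Δ0: s2=0 s0=1 s3=0 clk=0 s1=1 s4=0
  Δ1: clk:0→1
  Δ2: s2:0→1
  Δ3: s0:1→0, s3:0→1, s1:1→0
  Δ4: s3:1→0, s1:0→1, s4:0→1
  Δ5: s4:1→0
  (5Δ to stable)
t=13 Δ0: s2=1 s0=0 s3=0 clk=1 s1=1 s4=0
  Δ1: clk:1→0
  (1Δ to stable)
t=14 Δ0: s2=1 s0=0 s3=0 clk=0 s1=1 s4=0
  Δ1: clk:0→1
  Δ2: s2:1→0
  Δ3: s0:0→1, s1:1→0
  Δ4: s1:0→1
  (4Δ to stable)

0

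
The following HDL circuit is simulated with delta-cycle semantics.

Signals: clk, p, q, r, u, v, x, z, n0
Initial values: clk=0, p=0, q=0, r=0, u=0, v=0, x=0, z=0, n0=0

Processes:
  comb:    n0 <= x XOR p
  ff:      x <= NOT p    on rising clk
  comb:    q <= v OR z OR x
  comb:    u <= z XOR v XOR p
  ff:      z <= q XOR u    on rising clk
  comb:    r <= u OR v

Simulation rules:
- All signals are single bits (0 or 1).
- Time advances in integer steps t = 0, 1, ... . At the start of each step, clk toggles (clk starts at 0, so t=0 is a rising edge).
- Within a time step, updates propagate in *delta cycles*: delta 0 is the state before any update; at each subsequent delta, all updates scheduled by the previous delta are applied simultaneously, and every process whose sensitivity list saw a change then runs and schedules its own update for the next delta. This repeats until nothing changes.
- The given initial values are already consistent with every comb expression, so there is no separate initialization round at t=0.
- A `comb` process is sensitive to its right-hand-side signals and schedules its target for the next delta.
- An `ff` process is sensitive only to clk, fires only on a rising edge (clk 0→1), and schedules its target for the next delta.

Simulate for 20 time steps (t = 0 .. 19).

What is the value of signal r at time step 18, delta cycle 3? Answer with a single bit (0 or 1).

0

t0.Δ0 x=0 u=0 q=0 v=0 clk=0 n0=0 p=0 z=0 r=0
t0.Δ1 x=0 u=0 q=0 v=0 clk=1 n0=0 p=0 z=0 r=0
t0.Δ2 x=1 u=0 q=0 v=0 clk=1 n0=0 p=0 z=0 r=0
t0.Δ3 x=1 u=0 q=1 v=0 clk=1 n0=1 p=0 z=0 r=0
t1.Δ0 x=1 u=0 q=1 v=0 clk=1 n0=1 p=0 z=0 r=0
t1.Δ1 x=1 u=0 q=1 v=0 clk=0 n0=1 p=0 z=0 r=0
t2.Δ0 x=1 u=0 q=1 v=0 clk=0 n0=1 p=0 z=0 r=0
t2.Δ1 x=1 u=0 q=1 v=0 clk=1 n0=1 p=0 z=0 r=0
t2.Δ2 x=1 u=0 q=1 v=0 clk=1 n0=1 p=0 z=1 r=0
t2.Δ3 x=1 u=1 q=1 v=0 clk=1 n0=1 p=0 z=1 r=0
t2.Δ4 x=1 u=1 q=1 v=0 clk=1 n0=1 p=0 z=1 r=1
t3.Δ0 x=1 u=1 q=1 v=0 clk=1 n0=1 p=0 z=1 r=1
t3.Δ1 x=1 u=1 q=1 v=0 clk=0 n0=1 p=0 z=1 r=1
t4.Δ0 x=1 u=1 q=1 v=0 clk=0 n0=1 p=0 z=1 r=1
t4.Δ1 x=1 u=1 q=1 v=0 clk=1 n0=1 p=0 z=1 r=1
t4.Δ2 x=1 u=1 q=1 v=0 clk=1 n0=1 p=0 z=0 r=1
t4.Δ3 x=1 u=0 q=1 v=0 clk=1 n0=1 p=0 z=0 r=1
t4.Δ4 x=1 u=0 q=1 v=0 clk=1 n0=1 p=0 z=0 r=0
t5.Δ0 x=1 u=0 q=1 v=0 clk=1 n0=1 p=0 z=0 r=0
t5.Δ1 x=1 u=0 q=1 v=0 clk=0 n0=1 p=0 z=0 r=0
t6.Δ0 x=1 u=0 q=1 v=0 clk=0 n0=1 p=0 z=0 r=0
t6.Δ1 x=1 u=0 q=1 v=0 clk=1 n0=1 p=0 z=0 r=0
t6.Δ2 x=1 u=0 q=1 v=0 clk=1 n0=1 p=0 z=1 r=0
t6.Δ3 x=1 u=1 q=1 v=0 clk=1 n0=1 p=0 z=1 r=0
t6.Δ4 x=1 u=1 q=1 v=0 clk=1 n0=1 p=0 z=1 r=1
t7.Δ0 x=1 u=1 q=1 v=0 clk=1 n0=1 p=0 z=1 r=1
t7.Δ1 x=1 u=1 q=1 v=0 clk=0 n0=1 p=0 z=1 r=1
t8.Δ0 x=1 u=1 q=1 v=0 clk=0 n0=1 p=0 z=1 r=1
t8.Δ1 x=1 u=1 q=1 v=0 clk=1 n0=1 p=0 z=1 r=1
t8.Δ2 x=1 u=1 q=1 v=0 clk=1 n0=1 p=0 z=0 r=1
t8.Δ3 x=1 u=0 q=1 v=0 clk=1 n0=1 p=0 z=0 r=1
t8.Δ4 x=1 u=0 q=1 v=0 clk=1 n0=1 p=0 z=0 r=0
t9.Δ0 x=1 u=0 q=1 v=0 clk=1 n0=1 p=0 z=0 r=0
t9.Δ1 x=1 u=0 q=1 v=0 clk=0 n0=1 p=0 z=0 r=0
t10.Δ0 x=1 u=0 q=1 v=0 clk=0 n0=1 p=0 z=0 r=0
t10.Δ1 x=1 u=0 q=1 v=0 clk=1 n0=1 p=0 z=0 r=0
t10.Δ2 x=1 u=0 q=1 v=0 clk=1 n0=1 p=0 z=1 r=0
t10.Δ3 x=1 u=1 q=1 v=0 clk=1 n0=1 p=0 z=1 r=0
t10.Δ4 x=1 u=1 q=1 v=0 clk=1 n0=1 p=0 z=1 r=1
t11.Δ0 x=1 u=1 q=1 v=0 clk=1 n0=1 p=0 z=1 r=1
t11.Δ1 x=1 u=1 q=1 v=0 clk=0 n0=1 p=0 z=1 r=1
t12.Δ0 x=1 u=1 q=1 v=0 clk=0 n0=1 p=0 z=1 r=1
t12.Δ1 x=1 u=1 q=1 v=0 clk=1 n0=1 p=0 z=1 r=1
t12.Δ2 x=1 u=1 q=1 v=0 clk=1 n0=1 p=0 z=0 r=1
t12.Δ3 x=1 u=0 q=1 v=0 clk=1 n0=1 p=0 z=0 r=1
t12.Δ4 x=1 u=0 q=1 v=0 clk=1 n0=1 p=0 z=0 r=0
t13.Δ0 x=1 u=0 q=1 v=0 clk=1 n0=1 p=0 z=0 r=0
t13.Δ1 x=1 u=0 q=1 v=0 clk=0 n0=1 p=0 z=0 r=0
t14.Δ0 x=1 u=0 q=1 v=0 clk=0 n0=1 p=0 z=0 r=0
t14.Δ1 x=1 u=0 q=1 v=0 clk=1 n0=1 p=0 z=0 r=0
t14.Δ2 x=1 u=0 q=1 v=0 clk=1 n0=1 p=0 z=1 r=0
t14.Δ3 x=1 u=1 q=1 v=0 clk=1 n0=1 p=0 z=1 r=0
t14.Δ4 x=1 u=1 q=1 v=0 clk=1 n0=1 p=0 z=1 r=1
t15.Δ0 x=1 u=1 q=1 v=0 clk=1 n0=1 p=0 z=1 r=1
t15.Δ1 x=1 u=1 q=1 v=0 clk=0 n0=1 p=0 z=1 r=1
t16.Δ0 x=1 u=1 q=1 v=0 clk=0 n0=1 p=0 z=1 r=1
t16.Δ1 x=1 u=1 q=1 v=0 clk=1 n0=1 p=0 z=1 r=1
t16.Δ2 x=1 u=1 q=1 v=0 clk=1 n0=1 p=0 z=0 r=1
t16.Δ3 x=1 u=0 q=1 v=0 clk=1 n0=1 p=0 z=0 r=1
t16.Δ4 x=1 u=0 q=1 v=0 clk=1 n0=1 p=0 z=0 r=0
t17.Δ0 x=1 u=0 q=1 v=0 clk=1 n0=1 p=0 z=0 r=0
t17.Δ1 x=1 u=0 q=1 v=0 clk=0 n0=1 p=0 z=0 r=0
t18.Δ0 x=1 u=0 q=1 v=0 clk=0 n0=1 p=0 z=0 r=0
t18.Δ1 x=1 u=0 q=1 v=0 clk=1 n0=1 p=0 z=0 r=0
t18.Δ2 x=1 u=0 q=1 v=0 clk=1 n0=1 p=0 z=1 r=0
t18.Δ3 x=1 u=1 q=1 v=0 clk=1 n0=1 p=0 z=1 r=0
t18.Δ4 x=1 u=1 q=1 v=0 clk=1 n0=1 p=0 z=1 r=1
t19.Δ0 x=1 u=1 q=1 v=0 clk=1 n0=1 p=0 z=1 r=1
t19.Δ1 x=1 u=1 q=1 v=0 clk=0 n0=1 p=0 z=1 r=1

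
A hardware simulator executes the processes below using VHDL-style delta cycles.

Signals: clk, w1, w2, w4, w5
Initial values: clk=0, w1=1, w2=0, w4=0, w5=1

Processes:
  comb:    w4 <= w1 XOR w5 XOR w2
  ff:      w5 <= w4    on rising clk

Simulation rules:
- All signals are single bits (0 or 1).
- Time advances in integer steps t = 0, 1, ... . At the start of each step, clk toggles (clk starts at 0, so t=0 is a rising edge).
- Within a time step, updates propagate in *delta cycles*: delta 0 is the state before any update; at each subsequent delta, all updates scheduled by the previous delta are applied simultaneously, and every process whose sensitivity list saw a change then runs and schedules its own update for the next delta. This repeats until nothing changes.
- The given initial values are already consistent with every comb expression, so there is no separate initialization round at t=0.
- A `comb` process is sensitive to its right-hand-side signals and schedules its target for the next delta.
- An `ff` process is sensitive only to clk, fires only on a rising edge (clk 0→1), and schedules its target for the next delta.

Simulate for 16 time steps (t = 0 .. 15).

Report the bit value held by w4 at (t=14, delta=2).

t0.Δ0 w1=1 w5=1 w2=0 w4=0 clk=0
t0.Δ1 w1=1 w5=1 w2=0 w4=0 clk=1
t0.Δ2 w1=1 w5=0 w2=0 w4=0 clk=1
t0.Δ3 w1=1 w5=0 w2=0 w4=1 clk=1
t1.Δ0 w1=1 w5=0 w2=0 w4=1 clk=1
t1.Δ1 w1=1 w5=0 w2=0 w4=1 clk=0
t2.Δ0 w1=1 w5=0 w2=0 w4=1 clk=0
t2.Δ1 w1=1 w5=0 w2=0 w4=1 clk=1
t2.Δ2 w1=1 w5=1 w2=0 w4=1 clk=1
t2.Δ3 w1=1 w5=1 w2=0 w4=0 clk=1
t3.Δ0 w1=1 w5=1 w2=0 w4=0 clk=1
t3.Δ1 w1=1 w5=1 w2=0 w4=0 clk=0
t4.Δ0 w1=1 w5=1 w2=0 w4=0 clk=0
t4.Δ1 w1=1 w5=1 w2=0 w4=0 clk=1
t4.Δ2 w1=1 w5=0 w2=0 w4=0 clk=1
t4.Δ3 w1=1 w5=0 w2=0 w4=1 clk=1
t5.Δ0 w1=1 w5=0 w2=0 w4=1 clk=1
t5.Δ1 w1=1 w5=0 w2=0 w4=1 clk=0
t6.Δ0 w1=1 w5=0 w2=0 w4=1 clk=0
t6.Δ1 w1=1 w5=0 w2=0 w4=1 clk=1
t6.Δ2 w1=1 w5=1 w2=0 w4=1 clk=1
t6.Δ3 w1=1 w5=1 w2=0 w4=0 clk=1
t7.Δ0 w1=1 w5=1 w2=0 w4=0 clk=1
t7.Δ1 w1=1 w5=1 w2=0 w4=0 clk=0
t8.Δ0 w1=1 w5=1 w2=0 w4=0 clk=0
t8.Δ1 w1=1 w5=1 w2=0 w4=0 clk=1
t8.Δ2 w1=1 w5=0 w2=0 w4=0 clk=1
t8.Δ3 w1=1 w5=0 w2=0 w4=1 clk=1
t9.Δ0 w1=1 w5=0 w2=0 w4=1 clk=1
t9.Δ1 w1=1 w5=0 w2=0 w4=1 clk=0
t10.Δ0 w1=1 w5=0 w2=0 w4=1 clk=0
t10.Δ1 w1=1 w5=0 w2=0 w4=1 clk=1
t10.Δ2 w1=1 w5=1 w2=0 w4=1 clk=1
t10.Δ3 w1=1 w5=1 w2=0 w4=0 clk=1
t11.Δ0 w1=1 w5=1 w2=0 w4=0 clk=1
t11.Δ1 w1=1 w5=1 w2=0 w4=0 clk=0
t12.Δ0 w1=1 w5=1 w2=0 w4=0 clk=0
t12.Δ1 w1=1 w5=1 w2=0 w4=0 clk=1
t12.Δ2 w1=1 w5=0 w2=0 w4=0 clk=1
t12.Δ3 w1=1 w5=0 w2=0 w4=1 clk=1
t13.Δ0 w1=1 w5=0 w2=0 w4=1 clk=1
t13.Δ1 w1=1 w5=0 w2=0 w4=1 clk=0
t14.Δ0 w1=1 w5=0 w2=0 w4=1 clk=0
t14.Δ1 w1=1 w5=0 w2=0 w4=1 clk=1
t14.Δ2 w1=1 w5=1 w2=0 w4=1 clk=1
t14.Δ3 w1=1 w5=1 w2=0 w4=0 clk=1
t15.Δ0 w1=1 w5=1 w2=0 w4=0 clk=1
t15.Δ1 w1=1 w5=1 w2=0 w4=0 clk=0

1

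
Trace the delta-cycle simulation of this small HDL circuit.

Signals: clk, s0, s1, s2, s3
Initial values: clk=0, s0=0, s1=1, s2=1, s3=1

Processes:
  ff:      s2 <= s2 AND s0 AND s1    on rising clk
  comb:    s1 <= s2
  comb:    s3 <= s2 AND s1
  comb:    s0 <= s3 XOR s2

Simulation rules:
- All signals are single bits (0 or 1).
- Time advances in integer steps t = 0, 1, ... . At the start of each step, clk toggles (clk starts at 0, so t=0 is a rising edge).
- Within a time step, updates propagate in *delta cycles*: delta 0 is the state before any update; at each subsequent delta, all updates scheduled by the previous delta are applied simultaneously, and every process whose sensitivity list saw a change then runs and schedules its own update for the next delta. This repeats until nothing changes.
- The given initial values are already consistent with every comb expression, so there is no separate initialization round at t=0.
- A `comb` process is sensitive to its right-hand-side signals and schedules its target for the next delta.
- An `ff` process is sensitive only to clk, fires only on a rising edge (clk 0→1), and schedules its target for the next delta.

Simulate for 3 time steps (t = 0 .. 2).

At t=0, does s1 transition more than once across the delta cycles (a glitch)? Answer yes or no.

no

t=0 Δ0: s1=1 s2=1 s3=1 clk=0 s0=0
  Δ1: clk:0→1
  Δ2: s2:1→0
  Δ3: s1:1→0, s3:1→0, s0:0→1
  Δ4: s0:1→0
  (4Δ to stable)
t=1 Δ0: s1=0 s2=0 s3=0 clk=1 s0=0
  Δ1: clk:1→0
  (1Δ to stable)
t=2 Δ0: s1=0 s2=0 s3=0 clk=0 s0=0
  Δ1: clk:0→1
  (1Δ to stable)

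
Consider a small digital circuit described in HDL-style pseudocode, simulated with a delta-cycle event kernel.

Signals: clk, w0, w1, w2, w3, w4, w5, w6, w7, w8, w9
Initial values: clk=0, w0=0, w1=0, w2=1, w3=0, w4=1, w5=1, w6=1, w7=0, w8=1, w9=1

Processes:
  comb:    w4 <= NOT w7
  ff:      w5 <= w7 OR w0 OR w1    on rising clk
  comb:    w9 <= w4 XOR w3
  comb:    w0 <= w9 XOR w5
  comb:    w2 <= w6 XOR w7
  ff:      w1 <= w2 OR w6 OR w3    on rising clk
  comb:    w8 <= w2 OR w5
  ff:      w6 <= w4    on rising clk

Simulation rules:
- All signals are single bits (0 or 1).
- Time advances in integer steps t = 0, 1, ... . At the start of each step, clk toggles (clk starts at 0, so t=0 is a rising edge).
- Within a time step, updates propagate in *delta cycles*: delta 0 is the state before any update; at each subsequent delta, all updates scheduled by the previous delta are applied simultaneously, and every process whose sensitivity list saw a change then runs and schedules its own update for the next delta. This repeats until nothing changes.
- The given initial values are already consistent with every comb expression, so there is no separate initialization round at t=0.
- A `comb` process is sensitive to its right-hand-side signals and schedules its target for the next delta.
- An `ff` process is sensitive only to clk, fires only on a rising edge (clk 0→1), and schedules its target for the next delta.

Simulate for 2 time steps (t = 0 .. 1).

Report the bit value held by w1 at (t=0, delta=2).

1

t=0 Δ0: w4=1 w7=0 w9=1 w6=1 w8=1 w2=1 w0=0 w5=1 w3=0 w1=0 clk=0
  Δ1: clk:0→1
  Δ2: w5:1→0, w1:0→1
  Δ3: w0:0→1
  (3Δ to stable)
t=1 Δ0: w4=1 w7=0 w9=1 w6=1 w8=1 w2=1 w0=1 w5=0 w3=0 w1=1 clk=1
  Δ1: clk:1→0
  (1Δ to stable)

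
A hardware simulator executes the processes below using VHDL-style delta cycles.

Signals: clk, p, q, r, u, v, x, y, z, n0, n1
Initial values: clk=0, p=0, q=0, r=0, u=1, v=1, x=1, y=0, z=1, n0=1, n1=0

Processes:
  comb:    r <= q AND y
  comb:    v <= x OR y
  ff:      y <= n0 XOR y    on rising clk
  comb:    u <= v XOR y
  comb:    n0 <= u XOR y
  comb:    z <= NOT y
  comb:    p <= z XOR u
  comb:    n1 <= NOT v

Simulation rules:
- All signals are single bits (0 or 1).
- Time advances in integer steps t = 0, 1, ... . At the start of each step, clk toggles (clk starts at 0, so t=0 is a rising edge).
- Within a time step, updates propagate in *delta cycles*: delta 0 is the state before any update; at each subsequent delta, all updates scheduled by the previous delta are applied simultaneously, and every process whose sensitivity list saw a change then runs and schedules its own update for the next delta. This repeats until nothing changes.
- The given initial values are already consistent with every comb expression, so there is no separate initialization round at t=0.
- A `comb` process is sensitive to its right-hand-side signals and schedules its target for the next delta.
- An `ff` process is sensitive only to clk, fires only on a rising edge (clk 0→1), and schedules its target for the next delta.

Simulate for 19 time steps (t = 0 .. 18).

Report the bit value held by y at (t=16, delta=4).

t=0 Δ0: r=0 y=0 v=1 x=1 z=1 u=1 q=0 clk=0 n1=0 p=0 n0=1
  Δ1: clk:0→1
  Δ2: y:0→1
  Δ3: z:1→0, u:1→0, n0:1→0
  Δ4: n0:0→1
  (4Δ to stable)
t=1 Δ0: r=0 y=1 v=1 x=1 z=0 u=0 q=0 clk=1 n1=0 p=0 n0=1
  Δ1: clk:1→0
  (1Δ to stable)
t=2 Δ0: r=0 y=1 v=1 x=1 z=0 u=0 q=0 clk=0 n1=0 p=0 n0=1
  Δ1: clk:0→1
  Δ2: y:1→0
  Δ3: z:0→1, u:0→1, n0:1→0
  Δ4: n0:0→1
  (4Δ to stable)
t=3 Δ0: r=0 y=0 v=1 x=1 z=1 u=1 q=0 clk=1 n1=0 p=0 n0=1
  Δ1: clk:1→0
  (1Δ to stable)
t=4 Δ0: r=0 y=0 v=1 x=1 z=1 u=1 q=0 clk=0 n1=0 p=0 n0=1
  Δ1: clk:0→1
  Δ2: y:0→1
  Δ3: z:1→0, u:1→0, n0:1→0
  Δ4: n0:0→1
  (4Δ to stable)
t=5 Δ0: r=0 y=1 v=1 x=1 z=0 u=0 q=0 clk=1 n1=0 p=0 n0=1
  Δ1: clk:1→0
  (1Δ to stable)
t=6 Δ0: r=0 y=1 v=1 x=1 z=0 u=0 q=0 clk=0 n1=0 p=0 n0=1
  Δ1: clk:0→1
  Δ2: y:1→0
  Δ3: z:0→1, u:0→1, n0:1→0
  Δ4: n0:0→1
  (4Δ to stable)
t=7 Δ0: r=0 y=0 v=1 x=1 z=1 u=1 q=0 clk=1 n1=0 p=0 n0=1
  Δ1: clk:1→0
  (1Δ to stable)
t=8 Δ0: r=0 y=0 v=1 x=1 z=1 u=1 q=0 clk=0 n1=0 p=0 n0=1
  Δ1: clk:0→1
  Δ2: y:0→1
  Δ3: z:1→0, u:1→0, n0:1→0
  Δ4: n0:0→1
  (4Δ to stable)
t=9 Δ0: r=0 y=1 v=1 x=1 z=0 u=0 q=0 clk=1 n1=0 p=0 n0=1
  Δ1: clk:1→0
  (1Δ to stable)
t=10 Δ0: r=0 y=1 v=1 x=1 z=0 u=0 q=0 clk=0 n1=0 p=0 n0=1
  Δ1: clk:0→1
  Δ2: y:1→0
  Δ3: z:0→1, u:0→1, n0:1→0
  Δ4: n0:0→1
  (4Δ to stable)
t=11 Δ0: r=0 y=0 v=1 x=1 z=1 u=1 q=0 clk=1 n1=0 p=0 n0=1
  Δ1: clk:1→0
  (1Δ to stable)
t=12 Δ0: r=0 y=0 v=1 x=1 z=1 u=1 q=0 clk=0 n1=0 p=0 n0=1
  Δ1: clk:0→1
  Δ2: y:0→1
  Δ3: z:1→0, u:1→0, n0:1→0
  Δ4: n0:0→1
  (4Δ to stable)
t=13 Δ0: r=0 y=1 v=1 x=1 z=0 u=0 q=0 clk=1 n1=0 p=0 n0=1
  Δ1: clk:1→0
  (1Δ to stable)
t=14 Δ0: r=0 y=1 v=1 x=1 z=0 u=0 q=0 clk=0 n1=0 p=0 n0=1
  Δ1: clk:0→1
  Δ2: y:1→0
  Δ3: z:0→1, u:0→1, n0:1→0
  Δ4: n0:0→1
  (4Δ to stable)
t=15 Δ0: r=0 y=0 v=1 x=1 z=1 u=1 q=0 clk=1 n1=0 p=0 n0=1
  Δ1: clk:1→0
  (1Δ to stable)
t=16 Δ0: r=0 y=0 v=1 x=1 z=1 u=1 q=0 clk=0 n1=0 p=0 n0=1
  Δ1: clk:0→1
  Δ2: y:0→1
  Δ3: z:1→0, u:1→0, n0:1→0
  Δ4: n0:0→1
  (4Δ to stable)
t=17 Δ0: r=0 y=1 v=1 x=1 z=0 u=0 q=0 clk=1 n1=0 p=0 n0=1
  Δ1: clk:1→0
  (1Δ to stable)
t=18 Δ0: r=0 y=1 v=1 x=1 z=0 u=0 q=0 clk=0 n1=0 p=0 n0=1
  Δ1: clk:0→1
  Δ2: y:1→0
  Δ3: z:0→1, u:0→1, n0:1→0
  Δ4: n0:0→1
  (4Δ to stable)

1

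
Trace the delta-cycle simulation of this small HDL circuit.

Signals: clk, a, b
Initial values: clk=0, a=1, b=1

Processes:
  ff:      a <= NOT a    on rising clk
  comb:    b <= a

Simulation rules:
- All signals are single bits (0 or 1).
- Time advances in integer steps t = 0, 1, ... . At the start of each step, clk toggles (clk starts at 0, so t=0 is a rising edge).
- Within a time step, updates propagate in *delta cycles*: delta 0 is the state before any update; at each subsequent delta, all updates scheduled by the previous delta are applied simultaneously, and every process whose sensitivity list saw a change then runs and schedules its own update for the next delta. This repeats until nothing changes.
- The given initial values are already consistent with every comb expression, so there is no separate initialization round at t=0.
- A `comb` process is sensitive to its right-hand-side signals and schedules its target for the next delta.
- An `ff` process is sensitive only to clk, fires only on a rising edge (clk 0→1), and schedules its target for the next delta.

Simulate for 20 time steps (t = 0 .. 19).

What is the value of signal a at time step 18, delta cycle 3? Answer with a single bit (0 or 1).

t0.Δ0 b=1 a=1 clk=0
t0.Δ1 b=1 a=1 clk=1
t0.Δ2 b=1 a=0 clk=1
t0.Δ3 b=0 a=0 clk=1
t1.Δ0 b=0 a=0 clk=1
t1.Δ1 b=0 a=0 clk=0
t2.Δ0 b=0 a=0 clk=0
t2.Δ1 b=0 a=0 clk=1
t2.Δ2 b=0 a=1 clk=1
t2.Δ3 b=1 a=1 clk=1
t3.Δ0 b=1 a=1 clk=1
t3.Δ1 b=1 a=1 clk=0
t4.Δ0 b=1 a=1 clk=0
t4.Δ1 b=1 a=1 clk=1
t4.Δ2 b=1 a=0 clk=1
t4.Δ3 b=0 a=0 clk=1
t5.Δ0 b=0 a=0 clk=1
t5.Δ1 b=0 a=0 clk=0
t6.Δ0 b=0 a=0 clk=0
t6.Δ1 b=0 a=0 clk=1
t6.Δ2 b=0 a=1 clk=1
t6.Δ3 b=1 a=1 clk=1
t7.Δ0 b=1 a=1 clk=1
t7.Δ1 b=1 a=1 clk=0
t8.Δ0 b=1 a=1 clk=0
t8.Δ1 b=1 a=1 clk=1
t8.Δ2 b=1 a=0 clk=1
t8.Δ3 b=0 a=0 clk=1
t9.Δ0 b=0 a=0 clk=1
t9.Δ1 b=0 a=0 clk=0
t10.Δ0 b=0 a=0 clk=0
t10.Δ1 b=0 a=0 clk=1
t10.Δ2 b=0 a=1 clk=1
t10.Δ3 b=1 a=1 clk=1
t11.Δ0 b=1 a=1 clk=1
t11.Δ1 b=1 a=1 clk=0
t12.Δ0 b=1 a=1 clk=0
t12.Δ1 b=1 a=1 clk=1
t12.Δ2 b=1 a=0 clk=1
t12.Δ3 b=0 a=0 clk=1
t13.Δ0 b=0 a=0 clk=1
t13.Δ1 b=0 a=0 clk=0
t14.Δ0 b=0 a=0 clk=0
t14.Δ1 b=0 a=0 clk=1
t14.Δ2 b=0 a=1 clk=1
t14.Δ3 b=1 a=1 clk=1
t15.Δ0 b=1 a=1 clk=1
t15.Δ1 b=1 a=1 clk=0
t16.Δ0 b=1 a=1 clk=0
t16.Δ1 b=1 a=1 clk=1
t16.Δ2 b=1 a=0 clk=1
t16.Δ3 b=0 a=0 clk=1
t17.Δ0 b=0 a=0 clk=1
t17.Δ1 b=0 a=0 clk=0
t18.Δ0 b=0 a=0 clk=0
t18.Δ1 b=0 a=0 clk=1
t18.Δ2 b=0 a=1 clk=1
t18.Δ3 b=1 a=1 clk=1
t19.Δ0 b=1 a=1 clk=1
t19.Δ1 b=1 a=1 clk=0

1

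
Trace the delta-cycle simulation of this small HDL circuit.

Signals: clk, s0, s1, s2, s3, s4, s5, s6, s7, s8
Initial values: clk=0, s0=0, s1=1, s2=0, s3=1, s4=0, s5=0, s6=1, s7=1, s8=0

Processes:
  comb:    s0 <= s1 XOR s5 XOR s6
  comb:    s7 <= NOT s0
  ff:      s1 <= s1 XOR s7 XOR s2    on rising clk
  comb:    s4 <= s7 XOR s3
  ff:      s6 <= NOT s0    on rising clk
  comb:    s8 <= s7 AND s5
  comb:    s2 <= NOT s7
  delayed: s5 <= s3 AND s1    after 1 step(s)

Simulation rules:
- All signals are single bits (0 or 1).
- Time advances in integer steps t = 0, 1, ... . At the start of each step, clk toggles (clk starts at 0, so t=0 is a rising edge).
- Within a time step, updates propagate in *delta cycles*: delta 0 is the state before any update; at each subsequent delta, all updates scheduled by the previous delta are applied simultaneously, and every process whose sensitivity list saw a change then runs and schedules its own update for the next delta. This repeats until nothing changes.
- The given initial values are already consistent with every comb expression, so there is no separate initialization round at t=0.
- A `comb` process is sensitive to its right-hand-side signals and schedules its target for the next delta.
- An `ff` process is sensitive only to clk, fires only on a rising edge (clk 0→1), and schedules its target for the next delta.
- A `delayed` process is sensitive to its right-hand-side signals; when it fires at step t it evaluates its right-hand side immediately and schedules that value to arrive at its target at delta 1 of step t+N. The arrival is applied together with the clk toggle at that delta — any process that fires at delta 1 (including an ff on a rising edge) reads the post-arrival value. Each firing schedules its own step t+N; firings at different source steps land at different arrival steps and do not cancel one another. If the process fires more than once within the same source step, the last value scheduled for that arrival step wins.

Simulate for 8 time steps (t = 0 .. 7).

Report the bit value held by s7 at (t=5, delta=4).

t0.Δ0 s8=0 s1=1 s2=0 s7=1 s6=1 s0=0 s4=0 s3=1 clk=0 s5=0
t0.Δ1 s8=0 s1=1 s2=0 s7=1 s6=1 s0=0 s4=0 s3=1 clk=1 s5=0
t0.Δ2 s8=0 s1=0 s2=0 s7=1 s6=1 s0=0 s4=0 s3=1 clk=1 s5=0
t0.Δ3 s8=0 s1=0 s2=0 s7=1 s6=1 s0=1 s4=0 s3=1 clk=1 s5=0
t0.Δ4 s8=0 s1=0 s2=0 s7=0 s6=1 s0=1 s4=0 s3=1 clk=1 s5=0
t0.Δ5 s8=0 s1=0 s2=1 s7=0 s6=1 s0=1 s4=1 s3=1 clk=1 s5=0
t1.Δ0 s8=0 s1=0 s2=1 s7=0 s6=1 s0=1 s4=1 s3=1 clk=1 s5=0
t1.Δ1 s8=0 s1=0 s2=1 s7=0 s6=1 s0=1 s4=1 s3=1 clk=0 s5=0
t2.Δ0 s8=0 s1=0 s2=1 s7=0 s6=1 s0=1 s4=1 s3=1 clk=0 s5=0
t2.Δ1 s8=0 s1=0 s2=1 s7=0 s6=1 s0=1 s4=1 s3=1 clk=1 s5=0
t2.Δ2 s8=0 s1=1 s2=1 s7=0 s6=0 s0=1 s4=1 s3=1 clk=1 s5=0
t3.Δ0 s8=0 s1=1 s2=1 s7=0 s6=0 s0=1 s4=1 s3=1 clk=1 s5=0
t3.Δ1 s8=0 s1=1 s2=1 s7=0 s6=0 s0=1 s4=1 s3=1 clk=0 s5=1
t3.Δ2 s8=0 s1=1 s2=1 s7=0 s6=0 s0=0 s4=1 s3=1 clk=0 s5=1
t3.Δ3 s8=0 s1=1 s2=1 s7=1 s6=0 s0=0 s4=1 s3=1 clk=0 s5=1
t3.Δ4 s8=1 s1=1 s2=0 s7=1 s6=0 s0=0 s4=0 s3=1 clk=0 s5=1
t4.Δ0 s8=1 s1=1 s2=0 s7=1 s6=0 s0=0 s4=0 s3=1 clk=0 s5=1
t4.Δ1 s8=1 s1=1 s2=0 s7=1 s6=0 s0=0 s4=0 s3=1 clk=1 s5=1
t4.Δ2 s8=1 s1=0 s2=0 s7=1 s6=1 s0=0 s4=0 s3=1 clk=1 s5=1
t5.Δ0 s8=1 s1=0 s2=0 s7=1 s6=1 s0=0 s4=0 s3=1 clk=1 s5=1
t5.Δ1 s8=1 s1=0 s2=0 s7=1 s6=1 s0=0 s4=0 s3=1 clk=0 s5=0
t5.Δ2 s8=0 s1=0 s2=0 s7=1 s6=1 s0=1 s4=0 s3=1 clk=0 s5=0
t5.Δ3 s8=0 s1=0 s2=0 s7=0 s6=1 s0=1 s4=0 s3=1 clk=0 s5=0
t5.Δ4 s8=0 s1=0 s2=1 s7=0 s6=1 s0=1 s4=1 s3=1 clk=0 s5=0
t6.Δ0 s8=0 s1=0 s2=1 s7=0 s6=1 s0=1 s4=1 s3=1 clk=0 s5=0
t6.Δ1 s8=0 s1=0 s2=1 s7=0 s6=1 s0=1 s4=1 s3=1 clk=1 s5=0
t6.Δ2 s8=0 s1=1 s2=1 s7=0 s6=0 s0=1 s4=1 s3=1 clk=1 s5=0
t7.Δ0 s8=0 s1=1 s2=1 s7=0 s6=0 s0=1 s4=1 s3=1 clk=1 s5=0
t7.Δ1 s8=0 s1=1 s2=1 s7=0 s6=0 s0=1 s4=1 s3=1 clk=0 s5=1
t7.Δ2 s8=0 s1=1 s2=1 s7=0 s6=0 s0=0 s4=1 s3=1 clk=0 s5=1
t7.Δ3 s8=0 s1=1 s2=1 s7=1 s6=0 s0=0 s4=1 s3=1 clk=0 s5=1
t7.Δ4 s8=1 s1=1 s2=0 s7=1 s6=0 s0=0 s4=0 s3=1 clk=0 s5=1

0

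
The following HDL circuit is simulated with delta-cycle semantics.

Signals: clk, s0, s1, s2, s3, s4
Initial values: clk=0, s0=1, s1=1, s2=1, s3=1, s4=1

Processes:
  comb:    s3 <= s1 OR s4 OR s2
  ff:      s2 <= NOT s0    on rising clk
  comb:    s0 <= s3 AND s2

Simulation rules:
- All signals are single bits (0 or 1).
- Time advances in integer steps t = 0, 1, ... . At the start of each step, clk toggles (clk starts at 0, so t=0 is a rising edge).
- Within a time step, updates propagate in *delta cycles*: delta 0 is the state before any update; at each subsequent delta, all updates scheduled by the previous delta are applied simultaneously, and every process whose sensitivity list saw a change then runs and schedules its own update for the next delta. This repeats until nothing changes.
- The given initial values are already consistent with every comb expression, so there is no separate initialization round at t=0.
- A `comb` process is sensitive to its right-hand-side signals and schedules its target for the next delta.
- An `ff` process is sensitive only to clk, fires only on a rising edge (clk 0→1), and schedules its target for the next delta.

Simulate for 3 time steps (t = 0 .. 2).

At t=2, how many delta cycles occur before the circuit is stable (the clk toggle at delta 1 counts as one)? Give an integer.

3

t0.Δ0 clk=0 s3=1 s0=1 s1=1 s2=1 s4=1
t0.Δ1 clk=1 s3=1 s0=1 s1=1 s2=1 s4=1
t0.Δ2 clk=1 s3=1 s0=1 s1=1 s2=0 s4=1
t0.Δ3 clk=1 s3=1 s0=0 s1=1 s2=0 s4=1
t1.Δ0 clk=1 s3=1 s0=0 s1=1 s2=0 s4=1
t1.Δ1 clk=0 s3=1 s0=0 s1=1 s2=0 s4=1
t2.Δ0 clk=0 s3=1 s0=0 s1=1 s2=0 s4=1
t2.Δ1 clk=1 s3=1 s0=0 s1=1 s2=0 s4=1
t2.Δ2 clk=1 s3=1 s0=0 s1=1 s2=1 s4=1
t2.Δ3 clk=1 s3=1 s0=1 s1=1 s2=1 s4=1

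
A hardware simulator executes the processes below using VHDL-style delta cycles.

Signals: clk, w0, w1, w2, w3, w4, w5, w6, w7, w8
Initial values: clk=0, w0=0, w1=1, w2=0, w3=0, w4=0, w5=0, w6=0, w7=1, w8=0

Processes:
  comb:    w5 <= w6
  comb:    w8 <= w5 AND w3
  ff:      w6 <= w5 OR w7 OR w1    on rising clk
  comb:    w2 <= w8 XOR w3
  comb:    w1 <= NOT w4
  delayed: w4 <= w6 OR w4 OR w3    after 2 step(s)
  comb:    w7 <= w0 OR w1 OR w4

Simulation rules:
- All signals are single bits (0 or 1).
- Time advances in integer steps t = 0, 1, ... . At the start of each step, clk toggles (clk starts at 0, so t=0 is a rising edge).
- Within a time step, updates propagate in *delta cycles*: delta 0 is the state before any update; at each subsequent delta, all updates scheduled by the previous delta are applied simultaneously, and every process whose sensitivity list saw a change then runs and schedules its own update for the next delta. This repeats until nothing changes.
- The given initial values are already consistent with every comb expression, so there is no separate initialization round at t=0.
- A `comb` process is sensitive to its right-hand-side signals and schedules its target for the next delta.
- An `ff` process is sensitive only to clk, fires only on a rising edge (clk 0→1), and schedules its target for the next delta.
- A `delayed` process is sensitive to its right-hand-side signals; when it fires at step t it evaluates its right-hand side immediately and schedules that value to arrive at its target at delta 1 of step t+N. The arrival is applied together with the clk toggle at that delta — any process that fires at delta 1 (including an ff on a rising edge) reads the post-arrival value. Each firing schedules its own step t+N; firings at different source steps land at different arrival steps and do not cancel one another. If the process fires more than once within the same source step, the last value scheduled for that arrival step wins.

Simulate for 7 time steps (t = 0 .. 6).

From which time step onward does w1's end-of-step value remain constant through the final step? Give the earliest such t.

2

[bits: w0,clk,w4,w1,w3,w2,w5,w7,w8,w6]
t=0: Δ0=0001000100 Δ1=0101000100 Δ2=0101000101 Δ3=0101001101 | 3Δ
t=1: Δ0=0101001101 Δ1=0001001101 | 1Δ
t=2: Δ0=0001001101 Δ1=0111001101 Δ2=0110001101 | 2Δ
t=3: Δ0=0110001101 Δ1=0010001101 | 1Δ
t=4: Δ0=0010001101 Δ1=0110001101 | 1Δ
t=5: Δ0=0110001101 Δ1=0010001101 | 1Δ
t=6: Δ0=0010001101 Δ1=0110001101 | 1Δ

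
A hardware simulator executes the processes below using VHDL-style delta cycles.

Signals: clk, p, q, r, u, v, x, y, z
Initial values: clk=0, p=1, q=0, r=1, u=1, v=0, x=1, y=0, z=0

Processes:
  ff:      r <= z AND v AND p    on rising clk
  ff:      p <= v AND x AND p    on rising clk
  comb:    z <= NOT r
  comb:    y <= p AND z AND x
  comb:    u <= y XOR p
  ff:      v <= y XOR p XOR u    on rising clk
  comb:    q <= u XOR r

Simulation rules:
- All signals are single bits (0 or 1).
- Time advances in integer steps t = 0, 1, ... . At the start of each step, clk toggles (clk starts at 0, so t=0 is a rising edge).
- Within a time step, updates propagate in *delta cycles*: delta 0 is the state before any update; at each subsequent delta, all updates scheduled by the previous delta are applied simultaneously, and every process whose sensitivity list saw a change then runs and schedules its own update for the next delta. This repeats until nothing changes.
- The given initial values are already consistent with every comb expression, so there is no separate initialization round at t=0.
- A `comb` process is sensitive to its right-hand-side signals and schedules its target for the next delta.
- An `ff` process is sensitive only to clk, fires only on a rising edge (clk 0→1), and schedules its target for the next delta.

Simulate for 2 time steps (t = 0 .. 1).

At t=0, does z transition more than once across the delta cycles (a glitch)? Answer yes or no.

t0.Δ0 q=0 r=1 x=1 clk=0 y=0 p=1 u=1 v=0 z=0
t0.Δ1 q=0 r=1 x=1 clk=1 y=0 p=1 u=1 v=0 z=0
t0.Δ2 q=0 r=0 x=1 clk=1 y=0 p=0 u=1 v=0 z=0
t0.Δ3 q=1 r=0 x=1 clk=1 y=0 p=0 u=0 v=0 z=1
t0.Δ4 q=0 r=0 x=1 clk=1 y=0 p=0 u=0 v=0 z=1
t1.Δ0 q=0 r=0 x=1 clk=1 y=0 p=0 u=0 v=0 z=1
t1.Δ1 q=0 r=0 x=1 clk=0 y=0 p=0 u=0 v=0 z=1

no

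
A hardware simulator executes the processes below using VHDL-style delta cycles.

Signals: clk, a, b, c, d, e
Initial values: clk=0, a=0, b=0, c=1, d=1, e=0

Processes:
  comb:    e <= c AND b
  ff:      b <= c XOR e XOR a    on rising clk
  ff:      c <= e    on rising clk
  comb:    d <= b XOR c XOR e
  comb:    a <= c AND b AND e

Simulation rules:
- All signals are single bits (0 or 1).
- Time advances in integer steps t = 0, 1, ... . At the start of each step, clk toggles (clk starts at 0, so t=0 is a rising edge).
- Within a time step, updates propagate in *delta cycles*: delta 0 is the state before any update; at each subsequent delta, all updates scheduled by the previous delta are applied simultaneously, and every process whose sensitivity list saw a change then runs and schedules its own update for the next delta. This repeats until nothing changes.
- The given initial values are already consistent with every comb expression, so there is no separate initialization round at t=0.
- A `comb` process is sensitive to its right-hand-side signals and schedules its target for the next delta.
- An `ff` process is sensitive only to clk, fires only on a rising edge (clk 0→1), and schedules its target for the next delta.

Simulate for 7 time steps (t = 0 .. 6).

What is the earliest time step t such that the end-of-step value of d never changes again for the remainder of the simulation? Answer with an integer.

2

t=0 Δ0: clk=0 d=1 a=0 c=1 b=0 e=0
  Δ1: clk:0→1
  Δ2: c:1→0, b:0→1
  (2Δ to stable)
t=1 Δ0: clk=1 d=1 a=0 c=0 b=1 e=0
  Δ1: clk:1→0
  (1Δ to stable)
t=2 Δ0: clk=0 d=1 a=0 c=0 b=1 e=0
  Δ1: clk:0→1
  Δ2: b:1→0
  Δ3: d:1→0
  (3Δ to stable)
t=3 Δ0: clk=1 d=0 a=0 c=0 b=0 e=0
  Δ1: clk:1→0
  (1Δ to stable)
t=4 Δ0: clk=0 d=0 a=0 c=0 b=0 e=0
  Δ1: clk:0→1
  (1Δ to stable)
t=5 Δ0: clk=1 d=0 a=0 c=0 b=0 e=0
  Δ1: clk:1→0
  (1Δ to stable)
t=6 Δ0: clk=0 d=0 a=0 c=0 b=0 e=0
  Δ1: clk:0→1
  (1Δ to stable)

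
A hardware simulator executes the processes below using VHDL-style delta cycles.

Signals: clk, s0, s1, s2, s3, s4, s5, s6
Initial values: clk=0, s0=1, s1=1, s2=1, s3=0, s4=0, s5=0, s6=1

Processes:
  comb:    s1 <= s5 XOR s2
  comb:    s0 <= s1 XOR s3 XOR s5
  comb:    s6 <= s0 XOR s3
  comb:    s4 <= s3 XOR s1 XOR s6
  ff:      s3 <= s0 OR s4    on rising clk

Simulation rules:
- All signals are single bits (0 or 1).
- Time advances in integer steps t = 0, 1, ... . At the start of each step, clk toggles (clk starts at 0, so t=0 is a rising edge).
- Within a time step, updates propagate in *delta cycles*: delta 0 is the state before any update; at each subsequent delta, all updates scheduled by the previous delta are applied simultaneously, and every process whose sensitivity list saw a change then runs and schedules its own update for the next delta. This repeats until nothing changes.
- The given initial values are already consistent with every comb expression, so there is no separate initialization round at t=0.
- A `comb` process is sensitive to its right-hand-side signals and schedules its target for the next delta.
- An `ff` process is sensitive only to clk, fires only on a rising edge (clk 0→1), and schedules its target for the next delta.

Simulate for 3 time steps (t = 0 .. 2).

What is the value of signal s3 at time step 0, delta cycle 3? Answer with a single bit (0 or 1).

1

t0.Δ0 s6=1 s3=0 s4=0 s2=1 s1=1 s0=1 s5=0 clk=0
t0.Δ1 s6=1 s3=0 s4=0 s2=1 s1=1 s0=1 s5=0 clk=1
t0.Δ2 s6=1 s3=1 s4=0 s2=1 s1=1 s0=1 s5=0 clk=1
t0.Δ3 s6=0 s3=1 s4=1 s2=1 s1=1 s0=0 s5=0 clk=1
t0.Δ4 s6=1 s3=1 s4=0 s2=1 s1=1 s0=0 s5=0 clk=1
t0.Δ5 s6=1 s3=1 s4=1 s2=1 s1=1 s0=0 s5=0 clk=1
t1.Δ0 s6=1 s3=1 s4=1 s2=1 s1=1 s0=0 s5=0 clk=1
t1.Δ1 s6=1 s3=1 s4=1 s2=1 s1=1 s0=0 s5=0 clk=0
t2.Δ0 s6=1 s3=1 s4=1 s2=1 s1=1 s0=0 s5=0 clk=0
t2.Δ1 s6=1 s3=1 s4=1 s2=1 s1=1 s0=0 s5=0 clk=1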